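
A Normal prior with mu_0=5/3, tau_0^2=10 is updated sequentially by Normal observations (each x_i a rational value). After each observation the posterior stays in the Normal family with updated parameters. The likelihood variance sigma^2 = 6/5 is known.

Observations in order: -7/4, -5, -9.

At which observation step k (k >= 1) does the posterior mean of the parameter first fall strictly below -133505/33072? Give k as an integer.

obs 1: x=-7/4 → posterior Normal(-155/112, 15/14)
obs 2: x=-5 → posterior Normal(-655/212, 30/53)
obs 3: x=-9 → posterior Normal(-1555/312, 5/13)

k = 3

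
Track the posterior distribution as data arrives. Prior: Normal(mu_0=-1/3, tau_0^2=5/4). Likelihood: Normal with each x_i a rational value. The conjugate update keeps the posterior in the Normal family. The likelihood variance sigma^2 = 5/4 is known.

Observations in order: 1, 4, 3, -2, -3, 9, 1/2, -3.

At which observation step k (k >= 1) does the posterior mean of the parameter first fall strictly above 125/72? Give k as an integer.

k = 3

obs 1: x=1 → posterior Normal(1/3, 5/8)
obs 2: x=4 → posterior Normal(14/9, 5/12)
obs 3: x=3 → posterior Normal(23/12, 5/16)
obs 4: x=-2 → posterior Normal(17/15, 1/4)
obs 5: x=-3 → posterior Normal(4/9, 5/24)
obs 6: x=9 → posterior Normal(5/3, 5/28)
obs 7: x=1/2 → posterior Normal(73/48, 5/32)
obs 8: x=-3 → posterior Normal(55/54, 5/36)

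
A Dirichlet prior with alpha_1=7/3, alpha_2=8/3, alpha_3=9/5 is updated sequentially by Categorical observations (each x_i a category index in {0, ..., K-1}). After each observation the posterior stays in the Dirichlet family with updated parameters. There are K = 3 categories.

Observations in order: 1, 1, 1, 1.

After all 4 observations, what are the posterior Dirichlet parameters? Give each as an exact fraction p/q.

obs 1: x=1 → posterior Dirichlet(7/3, 11/3, 9/5)
obs 2: x=1 → posterior Dirichlet(7/3, 14/3, 9/5)
obs 3: x=1 → posterior Dirichlet(7/3, 17/3, 9/5)
obs 4: x=1 → posterior Dirichlet(7/3, 20/3, 9/5)

alpha_1=7/3, alpha_2=20/3, alpha_3=9/5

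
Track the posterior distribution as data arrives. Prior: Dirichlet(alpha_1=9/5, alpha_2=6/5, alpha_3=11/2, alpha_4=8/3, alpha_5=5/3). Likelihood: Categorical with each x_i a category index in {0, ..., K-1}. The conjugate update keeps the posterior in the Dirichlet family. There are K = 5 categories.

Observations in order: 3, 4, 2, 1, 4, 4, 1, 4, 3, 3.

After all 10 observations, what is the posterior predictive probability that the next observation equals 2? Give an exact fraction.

39/137

obs 1: x=3 → posterior Dirichlet(9/5, 6/5, 11/2, 11/3, 5/3)
obs 2: x=4 → posterior Dirichlet(9/5, 6/5, 11/2, 11/3, 8/3)
obs 3: x=2 → posterior Dirichlet(9/5, 6/5, 13/2, 11/3, 8/3)
obs 4: x=1 → posterior Dirichlet(9/5, 11/5, 13/2, 11/3, 8/3)
obs 5: x=4 → posterior Dirichlet(9/5, 11/5, 13/2, 11/3, 11/3)
obs 6: x=4 → posterior Dirichlet(9/5, 11/5, 13/2, 11/3, 14/3)
obs 7: x=1 → posterior Dirichlet(9/5, 16/5, 13/2, 11/3, 14/3)
obs 8: x=4 → posterior Dirichlet(9/5, 16/5, 13/2, 11/3, 17/3)
obs 9: x=3 → posterior Dirichlet(9/5, 16/5, 13/2, 14/3, 17/3)
obs 10: x=3 → posterior Dirichlet(9/5, 16/5, 13/2, 17/3, 17/3)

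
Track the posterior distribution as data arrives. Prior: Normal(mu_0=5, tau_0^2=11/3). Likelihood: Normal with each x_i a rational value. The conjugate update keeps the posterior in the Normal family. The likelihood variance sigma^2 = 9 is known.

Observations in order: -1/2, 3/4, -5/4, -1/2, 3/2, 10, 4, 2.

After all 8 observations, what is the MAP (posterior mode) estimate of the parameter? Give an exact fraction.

311/115

obs 1: x=-1/2 → posterior Normal(259/76, 99/38)
obs 2: x=3/4 → posterior Normal(551/196, 99/49)
obs 3: x=-5/4 → posterior Normal(31/15, 33/20)
obs 4: x=-1/2 → posterior Normal(237/142, 99/71)
obs 5: x=3/2 → posterior Normal(135/82, 99/82)
obs 6: x=10 → posterior Normal(245/93, 33/31)
obs 7: x=4 → posterior Normal(289/104, 99/104)
obs 8: x=2 → posterior Normal(311/115, 99/115)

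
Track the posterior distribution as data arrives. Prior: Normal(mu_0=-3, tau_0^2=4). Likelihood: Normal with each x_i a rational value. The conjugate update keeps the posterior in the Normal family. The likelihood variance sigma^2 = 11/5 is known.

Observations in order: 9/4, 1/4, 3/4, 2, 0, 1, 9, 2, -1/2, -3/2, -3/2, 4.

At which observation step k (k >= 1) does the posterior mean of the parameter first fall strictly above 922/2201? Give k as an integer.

k = 3

obs 1: x=9/4 → posterior Normal(12/31, 44/31)
obs 2: x=1/4 → posterior Normal(1/3, 44/51)
obs 3: x=3/4 → posterior Normal(32/71, 44/71)
obs 4: x=2 → posterior Normal(72/91, 44/91)
obs 5: x=0 → posterior Normal(24/37, 44/111)
obs 6: x=1 → posterior Normal(92/131, 44/131)
obs 7: x=9 → posterior Normal(272/151, 44/151)
obs 8: x=2 → posterior Normal(104/57, 44/171)
obs 9: x=-1/2 → posterior Normal(302/191, 44/191)
obs 10: x=-3/2 → posterior Normal(272/211, 44/211)
obs 11: x=-3/2 → posterior Normal(22/21, 4/21)
obs 12: x=4 → posterior Normal(322/251, 44/251)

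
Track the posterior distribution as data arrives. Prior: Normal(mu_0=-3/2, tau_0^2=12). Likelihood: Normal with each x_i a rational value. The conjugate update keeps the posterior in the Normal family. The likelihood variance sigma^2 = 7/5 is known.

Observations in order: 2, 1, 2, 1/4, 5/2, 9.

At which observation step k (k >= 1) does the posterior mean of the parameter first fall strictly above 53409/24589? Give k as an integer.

k = 6

obs 1: x=2 → posterior Normal(219/134, 84/67)
obs 2: x=1 → posterior Normal(339/254, 84/127)
obs 3: x=2 → posterior Normal(579/374, 84/187)
obs 4: x=1/4 → posterior Normal(609/494, 84/247)
obs 5: x=5/2 → posterior Normal(909/614, 84/307)
obs 6: x=9 → posterior Normal(1989/734, 84/367)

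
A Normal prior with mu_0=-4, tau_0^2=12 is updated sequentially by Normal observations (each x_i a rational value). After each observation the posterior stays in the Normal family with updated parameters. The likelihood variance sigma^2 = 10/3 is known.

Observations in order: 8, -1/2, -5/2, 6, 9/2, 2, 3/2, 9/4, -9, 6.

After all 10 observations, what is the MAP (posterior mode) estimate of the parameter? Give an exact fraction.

obs 1: x=8 → posterior Normal(124/23, 60/23)
obs 2: x=-1/2 → posterior Normal(115/41, 60/41)
obs 3: x=-5/2 → posterior Normal(70/59, 60/59)
obs 4: x=6 → posterior Normal(178/77, 60/77)
obs 5: x=9/2 → posterior Normal(259/95, 12/19)
obs 6: x=2 → posterior Normal(295/113, 60/113)
obs 7: x=3/2 → posterior Normal(322/131, 60/131)
obs 8: x=9/4 → posterior Normal(725/298, 60/149)
obs 9: x=-9 → posterior Normal(401/334, 60/167)
obs 10: x=6 → posterior Normal(617/370, 12/37)

617/370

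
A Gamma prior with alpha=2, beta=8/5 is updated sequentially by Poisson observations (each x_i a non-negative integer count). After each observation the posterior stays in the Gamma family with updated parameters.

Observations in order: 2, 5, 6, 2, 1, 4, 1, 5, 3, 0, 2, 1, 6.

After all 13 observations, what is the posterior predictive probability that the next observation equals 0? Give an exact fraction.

obs 1: x=2 → posterior Gamma(4, 13/5)
obs 2: x=5 → posterior Gamma(9, 18/5)
obs 3: x=6 → posterior Gamma(15, 23/5)
obs 4: x=2 → posterior Gamma(17, 28/5)
obs 5: x=1 → posterior Gamma(18, 33/5)
obs 6: x=4 → posterior Gamma(22, 38/5)
obs 7: x=1 → posterior Gamma(23, 43/5)
obs 8: x=5 → posterior Gamma(28, 48/5)
obs 9: x=3 → posterior Gamma(31, 53/5)
obs 10: x=0 → posterior Gamma(31, 58/5)
obs 11: x=2 → posterior Gamma(33, 63/5)
obs 12: x=1 → posterior Gamma(34, 68/5)
obs 13: x=6 → posterior Gamma(40, 73/5)

341125672472605815737240060891364026523290350856811222245874647291144654401/4828187280762325433063034783537257577247233602979778080317236082434350514176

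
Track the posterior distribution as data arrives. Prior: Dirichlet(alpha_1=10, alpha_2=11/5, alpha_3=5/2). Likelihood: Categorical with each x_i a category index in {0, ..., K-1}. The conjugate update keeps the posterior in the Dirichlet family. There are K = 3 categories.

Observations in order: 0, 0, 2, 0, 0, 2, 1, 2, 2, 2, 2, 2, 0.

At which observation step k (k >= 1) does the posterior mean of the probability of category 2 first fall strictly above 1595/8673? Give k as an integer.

k = 3

obs 1: x=0 → posterior Dirichlet(11, 11/5, 5/2)
obs 2: x=0 → posterior Dirichlet(12, 11/5, 5/2)
obs 3: x=2 → posterior Dirichlet(12, 11/5, 7/2)
obs 4: x=0 → posterior Dirichlet(13, 11/5, 7/2)
obs 5: x=0 → posterior Dirichlet(14, 11/5, 7/2)
obs 6: x=2 → posterior Dirichlet(14, 11/5, 9/2)
obs 7: x=1 → posterior Dirichlet(14, 16/5, 9/2)
obs 8: x=2 → posterior Dirichlet(14, 16/5, 11/2)
obs 9: x=2 → posterior Dirichlet(14, 16/5, 13/2)
obs 10: x=2 → posterior Dirichlet(14, 16/5, 15/2)
obs 11: x=2 → posterior Dirichlet(14, 16/5, 17/2)
obs 12: x=2 → posterior Dirichlet(14, 16/5, 19/2)
obs 13: x=0 → posterior Dirichlet(15, 16/5, 19/2)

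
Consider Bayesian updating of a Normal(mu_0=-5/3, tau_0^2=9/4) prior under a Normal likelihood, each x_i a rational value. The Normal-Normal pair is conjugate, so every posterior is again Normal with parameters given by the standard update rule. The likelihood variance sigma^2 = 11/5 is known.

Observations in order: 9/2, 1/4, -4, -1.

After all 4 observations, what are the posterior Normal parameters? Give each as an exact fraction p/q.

obs 1: x=9/2 → posterior Normal(775/534, 99/89)
obs 2: x=1/4 → posterior Normal(1685/1608, 99/134)
obs 3: x=-4 → posterior Normal(-475/2148, 99/179)
obs 4: x=-1 → posterior Normal(-145/384, 99/224)

mu_0=-145/384, tau_0^2=99/224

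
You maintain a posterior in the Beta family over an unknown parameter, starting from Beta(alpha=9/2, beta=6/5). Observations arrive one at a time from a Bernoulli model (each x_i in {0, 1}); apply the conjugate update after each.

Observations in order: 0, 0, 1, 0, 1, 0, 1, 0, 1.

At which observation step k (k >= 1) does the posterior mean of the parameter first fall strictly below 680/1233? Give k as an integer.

obs 1: x=0 → posterior Beta(9/2, 11/5)
obs 2: x=0 → posterior Beta(9/2, 16/5)
obs 3: x=1 → posterior Beta(11/2, 16/5)
obs 4: x=0 → posterior Beta(11/2, 21/5)
obs 5: x=1 → posterior Beta(13/2, 21/5)
obs 6: x=0 → posterior Beta(13/2, 26/5)
obs 7: x=1 → posterior Beta(15/2, 26/5)
obs 8: x=0 → posterior Beta(15/2, 31/5)
obs 9: x=1 → posterior Beta(17/2, 31/5)

k = 8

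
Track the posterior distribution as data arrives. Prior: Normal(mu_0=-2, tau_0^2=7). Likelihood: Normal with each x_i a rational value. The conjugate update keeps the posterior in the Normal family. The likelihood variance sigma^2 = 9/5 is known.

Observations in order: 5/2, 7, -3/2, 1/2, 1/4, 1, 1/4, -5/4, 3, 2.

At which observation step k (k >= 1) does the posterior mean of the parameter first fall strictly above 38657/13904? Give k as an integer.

obs 1: x=5/2 → posterior Normal(139/88, 63/44)
obs 2: x=7 → posterior Normal(629/158, 63/79)
obs 3: x=-3/2 → posterior Normal(131/57, 21/38)
obs 4: x=1/2 → posterior Normal(559/298, 63/149)
obs 5: x=1/4 → posterior Normal(1153/736, 63/184)
obs 6: x=1 → posterior Normal(431/292, 21/73)
obs 7: x=1/4 → posterior Normal(166/127, 63/254)
obs 8: x=-5/4 → posterior Normal(1153/1156, 63/289)
obs 9: x=3 → posterior Normal(1573/1296, 7/36)
obs 10: x=2 → posterior Normal(1853/1436, 63/359)

k = 2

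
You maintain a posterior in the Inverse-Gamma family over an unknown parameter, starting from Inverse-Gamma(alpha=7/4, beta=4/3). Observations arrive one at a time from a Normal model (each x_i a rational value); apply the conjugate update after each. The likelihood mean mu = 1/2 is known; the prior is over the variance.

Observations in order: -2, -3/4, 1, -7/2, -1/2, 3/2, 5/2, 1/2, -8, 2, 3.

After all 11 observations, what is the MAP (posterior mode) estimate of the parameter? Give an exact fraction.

5447/792

obs 1: x=-2 → posterior Inverse-Gamma(9/4, 107/24)
obs 2: x=-3/4 → posterior Inverse-Gamma(11/4, 503/96)
obs 3: x=1 → posterior Inverse-Gamma(13/4, 515/96)
obs 4: x=-7/2 → posterior Inverse-Gamma(15/4, 1283/96)
obs 5: x=-1/2 → posterior Inverse-Gamma(17/4, 1331/96)
obs 6: x=3/2 → posterior Inverse-Gamma(19/4, 1379/96)
obs 7: x=5/2 → posterior Inverse-Gamma(21/4, 1571/96)
obs 8: x=1/2 → posterior Inverse-Gamma(23/4, 1571/96)
obs 9: x=-8 → posterior Inverse-Gamma(25/4, 5039/96)
obs 10: x=2 → posterior Inverse-Gamma(27/4, 5147/96)
obs 11: x=3 → posterior Inverse-Gamma(29/4, 5447/96)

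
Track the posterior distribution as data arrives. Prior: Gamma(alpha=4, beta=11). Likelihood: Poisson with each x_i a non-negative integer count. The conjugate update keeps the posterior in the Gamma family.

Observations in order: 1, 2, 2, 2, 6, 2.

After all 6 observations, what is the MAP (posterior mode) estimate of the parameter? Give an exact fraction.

obs 1: x=1 → posterior Gamma(5, 12)
obs 2: x=2 → posterior Gamma(7, 13)
obs 3: x=2 → posterior Gamma(9, 14)
obs 4: x=2 → posterior Gamma(11, 15)
obs 5: x=6 → posterior Gamma(17, 16)
obs 6: x=2 → posterior Gamma(19, 17)

18/17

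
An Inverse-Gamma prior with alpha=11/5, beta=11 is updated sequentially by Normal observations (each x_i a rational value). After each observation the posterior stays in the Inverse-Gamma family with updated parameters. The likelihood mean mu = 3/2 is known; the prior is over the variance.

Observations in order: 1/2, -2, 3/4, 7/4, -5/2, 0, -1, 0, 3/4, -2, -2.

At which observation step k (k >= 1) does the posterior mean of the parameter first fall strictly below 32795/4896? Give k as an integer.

obs 1: x=1/2 → posterior Inverse-Gamma(27/10, 23/2)
obs 2: x=-2 → posterior Inverse-Gamma(16/5, 141/8)
obs 3: x=3/4 → posterior Inverse-Gamma(37/10, 573/32)
obs 4: x=7/4 → posterior Inverse-Gamma(21/5, 287/16)
obs 5: x=-5/2 → posterior Inverse-Gamma(47/10, 415/16)
obs 6: x=0 → posterior Inverse-Gamma(26/5, 433/16)
obs 7: x=-1 → posterior Inverse-Gamma(57/10, 483/16)
obs 8: x=0 → posterior Inverse-Gamma(31/5, 501/16)
obs 9: x=3/4 → posterior Inverse-Gamma(67/10, 1011/32)
obs 10: x=-2 → posterior Inverse-Gamma(36/5, 1207/32)
obs 11: x=-2 → posterior Inverse-Gamma(77/10, 1403/32)

k = 3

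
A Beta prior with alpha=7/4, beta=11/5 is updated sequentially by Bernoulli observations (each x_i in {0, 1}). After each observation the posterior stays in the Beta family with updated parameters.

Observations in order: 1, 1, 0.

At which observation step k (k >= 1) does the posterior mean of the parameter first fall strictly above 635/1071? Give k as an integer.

obs 1: x=1 → posterior Beta(11/4, 11/5)
obs 2: x=1 → posterior Beta(15/4, 11/5)
obs 3: x=0 → posterior Beta(15/4, 16/5)

k = 2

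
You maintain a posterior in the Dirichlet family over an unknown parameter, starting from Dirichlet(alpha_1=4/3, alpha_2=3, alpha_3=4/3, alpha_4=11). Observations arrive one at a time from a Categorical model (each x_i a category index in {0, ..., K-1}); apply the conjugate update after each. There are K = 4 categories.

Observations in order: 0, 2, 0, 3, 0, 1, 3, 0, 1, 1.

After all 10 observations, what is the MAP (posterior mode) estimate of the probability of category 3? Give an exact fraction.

obs 1: x=0 → posterior Dirichlet(7/3, 3, 4/3, 11)
obs 2: x=2 → posterior Dirichlet(7/3, 3, 7/3, 11)
obs 3: x=0 → posterior Dirichlet(10/3, 3, 7/3, 11)
obs 4: x=3 → posterior Dirichlet(10/3, 3, 7/3, 12)
obs 5: x=0 → posterior Dirichlet(13/3, 3, 7/3, 12)
obs 6: x=1 → posterior Dirichlet(13/3, 4, 7/3, 12)
obs 7: x=3 → posterior Dirichlet(13/3, 4, 7/3, 13)
obs 8: x=0 → posterior Dirichlet(16/3, 4, 7/3, 13)
obs 9: x=1 → posterior Dirichlet(16/3, 5, 7/3, 13)
obs 10: x=1 → posterior Dirichlet(16/3, 6, 7/3, 13)

9/17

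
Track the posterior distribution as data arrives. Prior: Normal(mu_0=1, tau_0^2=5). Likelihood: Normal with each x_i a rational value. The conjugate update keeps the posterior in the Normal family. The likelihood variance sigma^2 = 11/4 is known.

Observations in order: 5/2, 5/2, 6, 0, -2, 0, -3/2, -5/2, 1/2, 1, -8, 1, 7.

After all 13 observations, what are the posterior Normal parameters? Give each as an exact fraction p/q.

obs 1: x=5/2 → posterior Normal(61/31, 55/31)
obs 2: x=5/2 → posterior Normal(37/17, 55/51)
obs 3: x=6 → posterior Normal(231/71, 55/71)
obs 4: x=0 → posterior Normal(33/13, 55/91)
obs 5: x=-2 → posterior Normal(191/111, 55/111)
obs 6: x=0 → posterior Normal(191/131, 55/131)
obs 7: x=-3/2 → posterior Normal(161/151, 55/151)
obs 8: x=-5/2 → posterior Normal(37/57, 55/171)
obs 9: x=1/2 → posterior Normal(121/191, 55/191)
obs 10: x=1 → posterior Normal(141/211, 55/211)
obs 11: x=-8 → posterior Normal(-19/231, 5/21)
obs 12: x=1 → posterior Normal(1/251, 55/251)
obs 13: x=7 → posterior Normal(141/271, 55/271)

mu_0=141/271, tau_0^2=55/271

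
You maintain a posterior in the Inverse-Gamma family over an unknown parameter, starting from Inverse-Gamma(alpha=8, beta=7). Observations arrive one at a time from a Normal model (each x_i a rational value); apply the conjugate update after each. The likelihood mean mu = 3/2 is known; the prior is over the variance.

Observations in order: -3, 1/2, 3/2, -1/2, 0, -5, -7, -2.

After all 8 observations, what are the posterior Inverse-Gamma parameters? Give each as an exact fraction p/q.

alpha=12, beta=673/8

obs 1: x=-3 → posterior Inverse-Gamma(17/2, 137/8)
obs 2: x=1/2 → posterior Inverse-Gamma(9, 141/8)
obs 3: x=3/2 → posterior Inverse-Gamma(19/2, 141/8)
obs 4: x=-1/2 → posterior Inverse-Gamma(10, 157/8)
obs 5: x=0 → posterior Inverse-Gamma(21/2, 83/4)
obs 6: x=-5 → posterior Inverse-Gamma(11, 335/8)
obs 7: x=-7 → posterior Inverse-Gamma(23/2, 78)
obs 8: x=-2 → posterior Inverse-Gamma(12, 673/8)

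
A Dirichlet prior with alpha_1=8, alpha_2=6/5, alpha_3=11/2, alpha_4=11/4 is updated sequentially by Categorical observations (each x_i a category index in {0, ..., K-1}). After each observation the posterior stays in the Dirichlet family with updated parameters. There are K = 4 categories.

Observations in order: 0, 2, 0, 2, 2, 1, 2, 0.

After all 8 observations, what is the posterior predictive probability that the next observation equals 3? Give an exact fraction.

55/509

obs 1: x=0 → posterior Dirichlet(9, 6/5, 11/2, 11/4)
obs 2: x=2 → posterior Dirichlet(9, 6/5, 13/2, 11/4)
obs 3: x=0 → posterior Dirichlet(10, 6/5, 13/2, 11/4)
obs 4: x=2 → posterior Dirichlet(10, 6/5, 15/2, 11/4)
obs 5: x=2 → posterior Dirichlet(10, 6/5, 17/2, 11/4)
obs 6: x=1 → posterior Dirichlet(10, 11/5, 17/2, 11/4)
obs 7: x=2 → posterior Dirichlet(10, 11/5, 19/2, 11/4)
obs 8: x=0 → posterior Dirichlet(11, 11/5, 19/2, 11/4)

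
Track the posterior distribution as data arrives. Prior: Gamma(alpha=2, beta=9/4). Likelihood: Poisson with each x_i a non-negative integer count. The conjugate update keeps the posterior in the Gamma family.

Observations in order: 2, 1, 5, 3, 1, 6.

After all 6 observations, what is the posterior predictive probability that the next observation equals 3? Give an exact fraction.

obs 1: x=2 → posterior Gamma(4, 13/4)
obs 2: x=1 → posterior Gamma(5, 17/4)
obs 3: x=5 → posterior Gamma(10, 21/4)
obs 4: x=3 → posterior Gamma(13, 25/4)
obs 5: x=1 → posterior Gamma(14, 29/4)
obs 6: x=6 → posterior Gamma(20, 33/4)

231195561579498630534453340246114560/1171223165167387672982838813062831053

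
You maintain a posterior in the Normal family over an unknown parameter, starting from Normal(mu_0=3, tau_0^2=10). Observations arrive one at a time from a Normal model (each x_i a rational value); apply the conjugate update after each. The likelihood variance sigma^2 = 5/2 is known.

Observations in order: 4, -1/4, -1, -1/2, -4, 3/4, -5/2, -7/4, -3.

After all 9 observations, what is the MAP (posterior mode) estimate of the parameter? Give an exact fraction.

obs 1: x=4 → posterior Normal(19/5, 2)
obs 2: x=-1/4 → posterior Normal(2, 10/9)
obs 3: x=-1 → posterior Normal(14/13, 10/13)
obs 4: x=-1/2 → posterior Normal(12/17, 10/17)
obs 5: x=-4 → posterior Normal(-4/21, 10/21)
obs 6: x=3/4 → posterior Normal(-1/25, 2/5)
obs 7: x=-5/2 → posterior Normal(-11/29, 10/29)
obs 8: x=-7/4 → posterior Normal(-6/11, 10/33)
obs 9: x=-3 → posterior Normal(-30/37, 10/37)

-30/37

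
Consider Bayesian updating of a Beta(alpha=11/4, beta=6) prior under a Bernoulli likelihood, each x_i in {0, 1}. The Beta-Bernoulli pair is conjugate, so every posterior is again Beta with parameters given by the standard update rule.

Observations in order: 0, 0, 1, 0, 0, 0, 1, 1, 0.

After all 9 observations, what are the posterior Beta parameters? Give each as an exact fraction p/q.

alpha=23/4, beta=12

obs 1: x=0 → posterior Beta(11/4, 7)
obs 2: x=0 → posterior Beta(11/4, 8)
obs 3: x=1 → posterior Beta(15/4, 8)
obs 4: x=0 → posterior Beta(15/4, 9)
obs 5: x=0 → posterior Beta(15/4, 10)
obs 6: x=0 → posterior Beta(15/4, 11)
obs 7: x=1 → posterior Beta(19/4, 11)
obs 8: x=1 → posterior Beta(23/4, 11)
obs 9: x=0 → posterior Beta(23/4, 12)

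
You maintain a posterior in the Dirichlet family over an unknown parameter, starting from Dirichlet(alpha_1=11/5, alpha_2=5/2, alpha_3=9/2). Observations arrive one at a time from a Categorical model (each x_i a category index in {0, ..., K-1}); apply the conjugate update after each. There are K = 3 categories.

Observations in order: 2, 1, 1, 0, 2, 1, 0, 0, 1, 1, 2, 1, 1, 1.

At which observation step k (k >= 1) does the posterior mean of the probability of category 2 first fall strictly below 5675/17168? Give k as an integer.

obs 1: x=2 → posterior Dirichlet(11/5, 5/2, 11/2)
obs 2: x=1 → posterior Dirichlet(11/5, 7/2, 11/2)
obs 3: x=1 → posterior Dirichlet(11/5, 9/2, 11/2)
obs 4: x=0 → posterior Dirichlet(16/5, 9/2, 11/2)
obs 5: x=2 → posterior Dirichlet(16/5, 9/2, 13/2)
obs 6: x=1 → posterior Dirichlet(16/5, 11/2, 13/2)
obs 7: x=0 → posterior Dirichlet(21/5, 11/2, 13/2)
obs 8: x=0 → posterior Dirichlet(26/5, 11/2, 13/2)
obs 9: x=1 → posterior Dirichlet(26/5, 13/2, 13/2)
obs 10: x=1 → posterior Dirichlet(26/5, 15/2, 13/2)
obs 11: x=2 → posterior Dirichlet(26/5, 15/2, 15/2)
obs 12: x=1 → posterior Dirichlet(26/5, 17/2, 15/2)
obs 13: x=1 → posterior Dirichlet(26/5, 19/2, 15/2)
obs 14: x=1 → posterior Dirichlet(26/5, 21/2, 15/2)

k = 14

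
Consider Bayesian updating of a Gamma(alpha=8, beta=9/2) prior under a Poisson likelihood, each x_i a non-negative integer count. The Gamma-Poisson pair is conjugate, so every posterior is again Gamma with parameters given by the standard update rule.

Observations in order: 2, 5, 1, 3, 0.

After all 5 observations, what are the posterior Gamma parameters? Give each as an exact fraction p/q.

alpha=19, beta=19/2

obs 1: x=2 → posterior Gamma(10, 11/2)
obs 2: x=5 → posterior Gamma(15, 13/2)
obs 3: x=1 → posterior Gamma(16, 15/2)
obs 4: x=3 → posterior Gamma(19, 17/2)
obs 5: x=0 → posterior Gamma(19, 19/2)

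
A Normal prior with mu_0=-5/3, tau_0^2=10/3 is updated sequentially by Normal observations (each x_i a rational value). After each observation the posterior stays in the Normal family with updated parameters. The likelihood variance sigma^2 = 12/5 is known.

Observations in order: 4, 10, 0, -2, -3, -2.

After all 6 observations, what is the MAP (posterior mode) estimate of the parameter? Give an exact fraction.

obs 1: x=4 → posterior Normal(70/43, 60/43)
obs 2: x=10 → posterior Normal(80/17, 15/17)
obs 3: x=0 → posterior Normal(320/93, 20/31)
obs 4: x=-2 → posterior Normal(135/59, 30/59)
obs 5: x=-3 → posterior Normal(15/11, 60/143)
obs 6: x=-2 → posterior Normal(145/168, 5/14)

145/168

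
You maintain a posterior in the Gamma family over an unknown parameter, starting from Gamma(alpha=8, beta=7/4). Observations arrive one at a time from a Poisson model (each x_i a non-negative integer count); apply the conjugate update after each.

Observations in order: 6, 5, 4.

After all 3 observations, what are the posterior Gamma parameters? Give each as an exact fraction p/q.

obs 1: x=6 → posterior Gamma(14, 11/4)
obs 2: x=5 → posterior Gamma(19, 15/4)
obs 3: x=4 → posterior Gamma(23, 19/4)

alpha=23, beta=19/4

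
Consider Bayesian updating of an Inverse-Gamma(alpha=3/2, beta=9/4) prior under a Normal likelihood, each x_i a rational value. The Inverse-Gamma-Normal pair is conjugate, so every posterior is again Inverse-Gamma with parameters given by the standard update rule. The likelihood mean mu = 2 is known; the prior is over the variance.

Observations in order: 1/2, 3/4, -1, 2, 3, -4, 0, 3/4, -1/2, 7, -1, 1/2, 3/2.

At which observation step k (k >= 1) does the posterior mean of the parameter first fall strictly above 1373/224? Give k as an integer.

obs 1: x=1/2 → posterior Inverse-Gamma(2, 27/8)
obs 2: x=3/4 → posterior Inverse-Gamma(5/2, 133/32)
obs 3: x=-1 → posterior Inverse-Gamma(3, 277/32)
obs 4: x=2 → posterior Inverse-Gamma(7/2, 277/32)
obs 5: x=3 → posterior Inverse-Gamma(4, 293/32)
obs 6: x=-4 → posterior Inverse-Gamma(9/2, 869/32)
obs 7: x=0 → posterior Inverse-Gamma(5, 933/32)
obs 8: x=3/4 → posterior Inverse-Gamma(11/2, 479/16)
obs 9: x=-1/2 → posterior Inverse-Gamma(6, 529/16)
obs 10: x=7 → posterior Inverse-Gamma(13/2, 729/16)
obs 11: x=-1 → posterior Inverse-Gamma(7, 801/16)
obs 12: x=1/2 → posterior Inverse-Gamma(15/2, 819/16)
obs 13: x=3/2 → posterior Inverse-Gamma(8, 821/16)

k = 6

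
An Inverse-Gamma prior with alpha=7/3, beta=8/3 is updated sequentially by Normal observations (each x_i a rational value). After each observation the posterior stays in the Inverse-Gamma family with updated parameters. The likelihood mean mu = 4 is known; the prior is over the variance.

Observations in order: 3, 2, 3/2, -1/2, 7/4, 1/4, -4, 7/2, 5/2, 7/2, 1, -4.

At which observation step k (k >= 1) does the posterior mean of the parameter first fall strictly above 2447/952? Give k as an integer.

obs 1: x=3 → posterior Inverse-Gamma(17/6, 19/6)
obs 2: x=2 → posterior Inverse-Gamma(10/3, 31/6)
obs 3: x=3/2 → posterior Inverse-Gamma(23/6, 199/24)
obs 4: x=-1/2 → posterior Inverse-Gamma(13/3, 221/12)
obs 5: x=7/4 → posterior Inverse-Gamma(29/6, 2011/96)
obs 6: x=1/4 → posterior Inverse-Gamma(16/3, 1343/48)
obs 7: x=-4 → posterior Inverse-Gamma(35/6, 2879/48)
obs 8: x=7/2 → posterior Inverse-Gamma(19/3, 2885/48)
obs 9: x=5/2 → posterior Inverse-Gamma(41/6, 2939/48)
obs 10: x=7/2 → posterior Inverse-Gamma(22/3, 2945/48)
obs 11: x=1 → posterior Inverse-Gamma(47/6, 3161/48)
obs 12: x=-4 → posterior Inverse-Gamma(25/3, 4697/48)

k = 3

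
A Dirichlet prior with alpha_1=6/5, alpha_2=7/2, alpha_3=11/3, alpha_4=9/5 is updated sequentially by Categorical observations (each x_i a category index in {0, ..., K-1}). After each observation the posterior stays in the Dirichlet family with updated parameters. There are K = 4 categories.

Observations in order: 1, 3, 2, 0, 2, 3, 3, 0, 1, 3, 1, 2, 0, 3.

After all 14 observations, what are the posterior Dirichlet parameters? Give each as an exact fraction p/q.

alpha_1=21/5, alpha_2=13/2, alpha_3=20/3, alpha_4=34/5

obs 1: x=1 → posterior Dirichlet(6/5, 9/2, 11/3, 9/5)
obs 2: x=3 → posterior Dirichlet(6/5, 9/2, 11/3, 14/5)
obs 3: x=2 → posterior Dirichlet(6/5, 9/2, 14/3, 14/5)
obs 4: x=0 → posterior Dirichlet(11/5, 9/2, 14/3, 14/5)
obs 5: x=2 → posterior Dirichlet(11/5, 9/2, 17/3, 14/5)
obs 6: x=3 → posterior Dirichlet(11/5, 9/2, 17/3, 19/5)
obs 7: x=3 → posterior Dirichlet(11/5, 9/2, 17/3, 24/5)
obs 8: x=0 → posterior Dirichlet(16/5, 9/2, 17/3, 24/5)
obs 9: x=1 → posterior Dirichlet(16/5, 11/2, 17/3, 24/5)
obs 10: x=3 → posterior Dirichlet(16/5, 11/2, 17/3, 29/5)
obs 11: x=1 → posterior Dirichlet(16/5, 13/2, 17/3, 29/5)
obs 12: x=2 → posterior Dirichlet(16/5, 13/2, 20/3, 29/5)
obs 13: x=0 → posterior Dirichlet(21/5, 13/2, 20/3, 29/5)
obs 14: x=3 → posterior Dirichlet(21/5, 13/2, 20/3, 34/5)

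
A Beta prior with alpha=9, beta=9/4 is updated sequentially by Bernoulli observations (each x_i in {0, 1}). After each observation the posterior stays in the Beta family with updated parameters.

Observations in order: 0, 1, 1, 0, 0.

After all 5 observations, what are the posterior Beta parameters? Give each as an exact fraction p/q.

obs 1: x=0 → posterior Beta(9, 13/4)
obs 2: x=1 → posterior Beta(10, 13/4)
obs 3: x=1 → posterior Beta(11, 13/4)
obs 4: x=0 → posterior Beta(11, 17/4)
obs 5: x=0 → posterior Beta(11, 21/4)

alpha=11, beta=21/4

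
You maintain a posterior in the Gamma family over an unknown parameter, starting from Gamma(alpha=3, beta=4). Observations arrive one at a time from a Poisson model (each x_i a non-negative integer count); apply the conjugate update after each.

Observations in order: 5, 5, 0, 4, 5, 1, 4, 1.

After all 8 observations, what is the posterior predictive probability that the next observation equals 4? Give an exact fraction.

51868373011873312195419589721456640/442779263776840698304313192148785281

obs 1: x=5 → posterior Gamma(8, 5)
obs 2: x=5 → posterior Gamma(13, 6)
obs 3: x=0 → posterior Gamma(13, 7)
obs 4: x=4 → posterior Gamma(17, 8)
obs 5: x=5 → posterior Gamma(22, 9)
obs 6: x=1 → posterior Gamma(23, 10)
obs 7: x=4 → posterior Gamma(27, 11)
obs 8: x=1 → posterior Gamma(28, 12)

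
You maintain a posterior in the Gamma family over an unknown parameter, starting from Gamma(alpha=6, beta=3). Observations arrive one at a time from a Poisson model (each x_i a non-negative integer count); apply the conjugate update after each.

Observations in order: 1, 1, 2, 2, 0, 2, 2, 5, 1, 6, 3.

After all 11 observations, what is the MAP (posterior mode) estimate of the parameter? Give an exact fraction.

15/7

obs 1: x=1 → posterior Gamma(7, 4)
obs 2: x=1 → posterior Gamma(8, 5)
obs 3: x=2 → posterior Gamma(10, 6)
obs 4: x=2 → posterior Gamma(12, 7)
obs 5: x=0 → posterior Gamma(12, 8)
obs 6: x=2 → posterior Gamma(14, 9)
obs 7: x=2 → posterior Gamma(16, 10)
obs 8: x=5 → posterior Gamma(21, 11)
obs 9: x=1 → posterior Gamma(22, 12)
obs 10: x=6 → posterior Gamma(28, 13)
obs 11: x=3 → posterior Gamma(31, 14)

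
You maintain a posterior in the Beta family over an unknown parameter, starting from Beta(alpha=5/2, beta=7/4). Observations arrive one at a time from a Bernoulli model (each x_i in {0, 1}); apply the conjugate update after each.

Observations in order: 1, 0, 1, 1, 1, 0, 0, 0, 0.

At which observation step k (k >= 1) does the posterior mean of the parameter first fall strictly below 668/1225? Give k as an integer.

obs 1: x=1 → posterior Beta(7/2, 7/4)
obs 2: x=0 → posterior Beta(7/2, 11/4)
obs 3: x=1 → posterior Beta(9/2, 11/4)
obs 4: x=1 → posterior Beta(11/2, 11/4)
obs 5: x=1 → posterior Beta(13/2, 11/4)
obs 6: x=0 → posterior Beta(13/2, 15/4)
obs 7: x=0 → posterior Beta(13/2, 19/4)
obs 8: x=0 → posterior Beta(13/2, 23/4)
obs 9: x=0 → posterior Beta(13/2, 27/4)

k = 8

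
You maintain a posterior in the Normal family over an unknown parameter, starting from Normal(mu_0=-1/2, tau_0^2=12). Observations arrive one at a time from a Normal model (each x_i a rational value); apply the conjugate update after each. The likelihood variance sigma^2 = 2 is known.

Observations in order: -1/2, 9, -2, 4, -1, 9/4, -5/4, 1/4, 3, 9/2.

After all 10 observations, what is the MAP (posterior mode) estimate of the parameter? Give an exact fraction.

obs 1: x=-1/2 → posterior Normal(-1/2, 12/7)
obs 2: x=9 → posterior Normal(101/26, 12/13)
obs 3: x=-2 → posterior Normal(77/38, 12/19)
obs 4: x=4 → posterior Normal(5/2, 12/25)
obs 5: x=-1 → posterior Normal(113/62, 12/31)
obs 6: x=9/4 → posterior Normal(70/37, 12/37)
obs 7: x=-5/4 → posterior Normal(125/86, 12/43)
obs 8: x=1/4 → posterior Normal(64/49, 12/49)
obs 9: x=3 → posterior Normal(82/55, 12/55)
obs 10: x=9/2 → posterior Normal(109/61, 12/61)

109/61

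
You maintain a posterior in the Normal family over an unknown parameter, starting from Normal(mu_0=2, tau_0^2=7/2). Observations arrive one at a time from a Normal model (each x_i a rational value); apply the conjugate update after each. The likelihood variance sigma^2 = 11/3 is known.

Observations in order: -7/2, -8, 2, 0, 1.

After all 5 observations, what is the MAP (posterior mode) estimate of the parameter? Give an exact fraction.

-269/254

obs 1: x=-7/2 → posterior Normal(-59/86, 77/43)
obs 2: x=-8 → posterior Normal(-395/128, 77/64)
obs 3: x=2 → posterior Normal(-311/170, 77/85)
obs 4: x=0 → posterior Normal(-311/212, 77/106)
obs 5: x=1 → posterior Normal(-269/254, 77/127)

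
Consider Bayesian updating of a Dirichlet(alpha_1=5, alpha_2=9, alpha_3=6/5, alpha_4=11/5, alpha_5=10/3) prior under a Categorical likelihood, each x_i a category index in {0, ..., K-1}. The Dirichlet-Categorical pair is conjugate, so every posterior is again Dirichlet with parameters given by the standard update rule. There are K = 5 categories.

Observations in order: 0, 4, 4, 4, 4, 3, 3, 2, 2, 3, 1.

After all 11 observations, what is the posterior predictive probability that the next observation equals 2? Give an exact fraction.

12/119

obs 1: x=0 → posterior Dirichlet(6, 9, 6/5, 11/5, 10/3)
obs 2: x=4 → posterior Dirichlet(6, 9, 6/5, 11/5, 13/3)
obs 3: x=4 → posterior Dirichlet(6, 9, 6/5, 11/5, 16/3)
obs 4: x=4 → posterior Dirichlet(6, 9, 6/5, 11/5, 19/3)
obs 5: x=4 → posterior Dirichlet(6, 9, 6/5, 11/5, 22/3)
obs 6: x=3 → posterior Dirichlet(6, 9, 6/5, 16/5, 22/3)
obs 7: x=3 → posterior Dirichlet(6, 9, 6/5, 21/5, 22/3)
obs 8: x=2 → posterior Dirichlet(6, 9, 11/5, 21/5, 22/3)
obs 9: x=2 → posterior Dirichlet(6, 9, 16/5, 21/5, 22/3)
obs 10: x=3 → posterior Dirichlet(6, 9, 16/5, 26/5, 22/3)
obs 11: x=1 → posterior Dirichlet(6, 10, 16/5, 26/5, 22/3)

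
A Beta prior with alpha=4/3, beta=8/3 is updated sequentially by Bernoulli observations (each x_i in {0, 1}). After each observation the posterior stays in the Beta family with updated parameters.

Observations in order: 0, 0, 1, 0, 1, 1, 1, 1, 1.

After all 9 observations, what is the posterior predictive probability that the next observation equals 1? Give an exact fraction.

22/39

obs 1: x=0 → posterior Beta(4/3, 11/3)
obs 2: x=0 → posterior Beta(4/3, 14/3)
obs 3: x=1 → posterior Beta(7/3, 14/3)
obs 4: x=0 → posterior Beta(7/3, 17/3)
obs 5: x=1 → posterior Beta(10/3, 17/3)
obs 6: x=1 → posterior Beta(13/3, 17/3)
obs 7: x=1 → posterior Beta(16/3, 17/3)
obs 8: x=1 → posterior Beta(19/3, 17/3)
obs 9: x=1 → posterior Beta(22/3, 17/3)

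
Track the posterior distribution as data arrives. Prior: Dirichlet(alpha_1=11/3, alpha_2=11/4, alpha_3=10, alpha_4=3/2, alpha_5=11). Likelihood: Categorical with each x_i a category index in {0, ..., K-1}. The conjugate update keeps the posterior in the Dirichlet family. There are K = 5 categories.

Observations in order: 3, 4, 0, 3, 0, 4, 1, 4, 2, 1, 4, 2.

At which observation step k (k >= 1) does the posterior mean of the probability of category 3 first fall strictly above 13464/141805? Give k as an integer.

k = 4

obs 1: x=3 → posterior Dirichlet(11/3, 11/4, 10, 5/2, 11)
obs 2: x=4 → posterior Dirichlet(11/3, 11/4, 10, 5/2, 12)
obs 3: x=0 → posterior Dirichlet(14/3, 11/4, 10, 5/2, 12)
obs 4: x=3 → posterior Dirichlet(14/3, 11/4, 10, 7/2, 12)
obs 5: x=0 → posterior Dirichlet(17/3, 11/4, 10, 7/2, 12)
obs 6: x=4 → posterior Dirichlet(17/3, 11/4, 10, 7/2, 13)
obs 7: x=1 → posterior Dirichlet(17/3, 15/4, 10, 7/2, 13)
obs 8: x=4 → posterior Dirichlet(17/3, 15/4, 10, 7/2, 14)
obs 9: x=2 → posterior Dirichlet(17/3, 15/4, 11, 7/2, 14)
obs 10: x=1 → posterior Dirichlet(17/3, 19/4, 11, 7/2, 14)
obs 11: x=4 → posterior Dirichlet(17/3, 19/4, 11, 7/2, 15)
obs 12: x=2 → posterior Dirichlet(17/3, 19/4, 12, 7/2, 15)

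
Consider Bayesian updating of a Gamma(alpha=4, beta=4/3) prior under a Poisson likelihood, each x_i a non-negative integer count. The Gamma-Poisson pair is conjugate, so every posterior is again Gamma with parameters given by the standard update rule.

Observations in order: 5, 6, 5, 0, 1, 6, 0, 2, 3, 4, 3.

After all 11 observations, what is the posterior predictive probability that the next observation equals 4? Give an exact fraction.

obs 1: x=5 → posterior Gamma(9, 7/3)
obs 2: x=6 → posterior Gamma(15, 10/3)
obs 3: x=5 → posterior Gamma(20, 13/3)
obs 4: x=0 → posterior Gamma(20, 16/3)
obs 5: x=1 → posterior Gamma(21, 19/3)
obs 6: x=6 → posterior Gamma(27, 22/3)
obs 7: x=0 → posterior Gamma(27, 25/3)
obs 8: x=2 → posterior Gamma(29, 28/3)
obs 9: x=3 → posterior Gamma(32, 31/3)
obs 10: x=4 → posterior Gamma(36, 34/3)
obs 11: x=3 → posterior Gamma(39, 37/3)

13100828494725138701666771659332767555670011386264964248668328392309/77371252455336267181195264000000000000000000000000000000000000000000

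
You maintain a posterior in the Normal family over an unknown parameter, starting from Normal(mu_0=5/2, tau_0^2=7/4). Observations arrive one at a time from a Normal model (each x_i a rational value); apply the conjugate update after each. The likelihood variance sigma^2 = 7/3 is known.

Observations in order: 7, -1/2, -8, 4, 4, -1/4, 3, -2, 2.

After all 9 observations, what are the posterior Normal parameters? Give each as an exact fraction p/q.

mu_0=151/124, tau_0^2=7/31

obs 1: x=7 → posterior Normal(31/7, 1)
obs 2: x=-1/2 → posterior Normal(59/20, 7/10)
obs 3: x=-8 → posterior Normal(11/26, 7/13)
obs 4: x=4 → posterior Normal(35/32, 7/16)
obs 5: x=4 → posterior Normal(59/38, 7/19)
obs 6: x=-1/4 → posterior Normal(115/88, 7/22)
obs 7: x=3 → posterior Normal(151/100, 7/25)
obs 8: x=-2 → posterior Normal(127/112, 1/4)
obs 9: x=2 → posterior Normal(151/124, 7/31)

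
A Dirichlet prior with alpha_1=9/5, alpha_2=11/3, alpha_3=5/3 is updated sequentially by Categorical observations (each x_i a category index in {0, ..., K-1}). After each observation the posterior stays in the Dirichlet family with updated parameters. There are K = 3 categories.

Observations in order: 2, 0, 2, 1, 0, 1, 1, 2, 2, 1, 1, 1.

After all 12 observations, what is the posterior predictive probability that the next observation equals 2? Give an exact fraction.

obs 1: x=2 → posterior Dirichlet(9/5, 11/3, 8/3)
obs 2: x=0 → posterior Dirichlet(14/5, 11/3, 8/3)
obs 3: x=2 → posterior Dirichlet(14/5, 11/3, 11/3)
obs 4: x=1 → posterior Dirichlet(14/5, 14/3, 11/3)
obs 5: x=0 → posterior Dirichlet(19/5, 14/3, 11/3)
obs 6: x=1 → posterior Dirichlet(19/5, 17/3, 11/3)
obs 7: x=1 → posterior Dirichlet(19/5, 20/3, 11/3)
obs 8: x=2 → posterior Dirichlet(19/5, 20/3, 14/3)
obs 9: x=2 → posterior Dirichlet(19/5, 20/3, 17/3)
obs 10: x=1 → posterior Dirichlet(19/5, 23/3, 17/3)
obs 11: x=1 → posterior Dirichlet(19/5, 26/3, 17/3)
obs 12: x=1 → posterior Dirichlet(19/5, 29/3, 17/3)

85/287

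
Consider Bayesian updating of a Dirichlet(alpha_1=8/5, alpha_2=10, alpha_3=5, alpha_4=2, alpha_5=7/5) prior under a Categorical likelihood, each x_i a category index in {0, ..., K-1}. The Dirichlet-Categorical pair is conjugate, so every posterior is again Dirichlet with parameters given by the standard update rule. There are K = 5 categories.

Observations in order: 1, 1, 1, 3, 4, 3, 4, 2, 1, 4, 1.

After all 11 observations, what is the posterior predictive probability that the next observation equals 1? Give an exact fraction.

15/31

obs 1: x=1 → posterior Dirichlet(8/5, 11, 5, 2, 7/5)
obs 2: x=1 → posterior Dirichlet(8/5, 12, 5, 2, 7/5)
obs 3: x=1 → posterior Dirichlet(8/5, 13, 5, 2, 7/5)
obs 4: x=3 → posterior Dirichlet(8/5, 13, 5, 3, 7/5)
obs 5: x=4 → posterior Dirichlet(8/5, 13, 5, 3, 12/5)
obs 6: x=3 → posterior Dirichlet(8/5, 13, 5, 4, 12/5)
obs 7: x=4 → posterior Dirichlet(8/5, 13, 5, 4, 17/5)
obs 8: x=2 → posterior Dirichlet(8/5, 13, 6, 4, 17/5)
obs 9: x=1 → posterior Dirichlet(8/5, 14, 6, 4, 17/5)
obs 10: x=4 → posterior Dirichlet(8/5, 14, 6, 4, 22/5)
obs 11: x=1 → posterior Dirichlet(8/5, 15, 6, 4, 22/5)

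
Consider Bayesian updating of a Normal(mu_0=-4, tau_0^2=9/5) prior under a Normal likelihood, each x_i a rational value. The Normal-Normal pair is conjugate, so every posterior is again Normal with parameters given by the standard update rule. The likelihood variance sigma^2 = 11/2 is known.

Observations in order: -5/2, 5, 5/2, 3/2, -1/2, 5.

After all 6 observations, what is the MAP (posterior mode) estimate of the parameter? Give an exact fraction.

-22/163

obs 1: x=-5/2 → posterior Normal(-265/73, 99/73)
obs 2: x=5 → posterior Normal(-25/13, 99/91)
obs 3: x=5/2 → posterior Normal(-130/109, 99/109)
obs 4: x=3/2 → posterior Normal(-103/127, 99/127)
obs 5: x=-1/2 → posterior Normal(-112/145, 99/145)
obs 6: x=5 → posterior Normal(-22/163, 99/163)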